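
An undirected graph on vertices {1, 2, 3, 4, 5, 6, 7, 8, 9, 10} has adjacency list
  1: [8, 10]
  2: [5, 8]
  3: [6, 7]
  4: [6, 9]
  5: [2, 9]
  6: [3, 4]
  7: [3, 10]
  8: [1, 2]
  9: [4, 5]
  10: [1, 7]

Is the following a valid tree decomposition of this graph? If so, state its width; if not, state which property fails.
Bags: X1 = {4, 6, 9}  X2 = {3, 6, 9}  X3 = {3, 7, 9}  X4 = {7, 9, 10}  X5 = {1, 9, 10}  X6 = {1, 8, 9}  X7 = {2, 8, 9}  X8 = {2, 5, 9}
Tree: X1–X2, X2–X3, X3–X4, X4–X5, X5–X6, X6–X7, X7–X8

Every vertex of G appears in some bag (union = {1, 2, 3, 4, 5, 6, 7, 8, 9, 10}); every edge is covered by a bag; and for each vertex v the set of bags containing v is connected in the bag tree. The decomposition is therefore valid. The largest bag has 3 vertices, so the width is 2.

Yes; width 2.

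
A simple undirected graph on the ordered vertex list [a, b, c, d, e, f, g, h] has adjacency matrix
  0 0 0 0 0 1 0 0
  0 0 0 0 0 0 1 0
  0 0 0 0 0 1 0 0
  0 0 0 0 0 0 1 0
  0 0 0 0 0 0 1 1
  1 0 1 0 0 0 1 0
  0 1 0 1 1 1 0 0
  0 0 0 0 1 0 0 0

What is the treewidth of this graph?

A width-1 tree decomposition is:
Bags: B1 = {f, g}  B2 = {a, f}  B3 = {e, g}  B4 = {b, g}  B5 = {e, h}  B6 = {c, f}  B7 = {d, g}
Tree: B1–B2, B1–B3, B3–B4, B3–B5, B1–B6, B1–B7
The largest bag has 2 vertices, giving width 1; this decomposition certifies tw(G) ≤ 1. Since G has at least one edge (e.g. f–g), it is not an edgeless graph, so tw(G) ≥ 1. Hence tw(G) = 1 exactly.

1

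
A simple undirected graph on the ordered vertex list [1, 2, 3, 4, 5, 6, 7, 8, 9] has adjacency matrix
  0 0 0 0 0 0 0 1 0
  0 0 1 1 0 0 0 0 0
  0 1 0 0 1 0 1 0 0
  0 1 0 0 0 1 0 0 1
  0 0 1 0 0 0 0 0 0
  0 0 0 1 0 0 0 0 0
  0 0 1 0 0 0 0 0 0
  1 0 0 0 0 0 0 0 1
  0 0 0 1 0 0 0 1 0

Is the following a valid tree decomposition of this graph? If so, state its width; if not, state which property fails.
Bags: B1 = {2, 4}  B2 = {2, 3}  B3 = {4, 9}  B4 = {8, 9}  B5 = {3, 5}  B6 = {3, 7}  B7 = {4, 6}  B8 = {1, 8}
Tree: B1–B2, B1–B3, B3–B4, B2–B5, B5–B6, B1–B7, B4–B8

Checking the three conditions: (i) the bags cover all of {1, 2, 3, 4, 5, 6, 7, 8, 9}; (ii) for each edge, some bag contains both endpoints; (iii) the bags containing any fixed vertex form a subtree. All hold, so the decomposition is valid with width 2 − 1 = 1.

Yes; width 1.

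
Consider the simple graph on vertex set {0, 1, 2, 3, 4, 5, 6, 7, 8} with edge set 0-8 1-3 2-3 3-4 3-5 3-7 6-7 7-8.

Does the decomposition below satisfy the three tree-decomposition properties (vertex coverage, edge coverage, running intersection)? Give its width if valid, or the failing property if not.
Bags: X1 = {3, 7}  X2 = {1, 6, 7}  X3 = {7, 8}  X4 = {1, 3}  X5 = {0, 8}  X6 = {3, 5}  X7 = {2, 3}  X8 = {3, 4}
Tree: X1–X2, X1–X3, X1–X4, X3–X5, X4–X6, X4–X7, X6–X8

A tree decomposition must satisfy three properties: every vertex lies in some bag; for every edge, both endpoints lie together in some bag; and for every vertex, the bags containing it form a connected subtree. Here bags containing vertex 1 are not connected in the tree, so the decomposition is invalid.

No — bags containing vertex 1 are not connected in the tree.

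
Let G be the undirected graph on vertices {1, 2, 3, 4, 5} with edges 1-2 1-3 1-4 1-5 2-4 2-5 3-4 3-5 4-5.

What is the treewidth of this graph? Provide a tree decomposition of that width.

Each bag holds 4 vertices, so the decomposition has width 3, which upper-bounds the treewidth. For the lower bound, the 4 vertices {1, 2, 4, 5} are pairwise adjacent, and any tree decomposition puts a clique entirely inside one bag — forcing width ≥ 3. Combining the bounds, tw(G) = 3.

Treewidth 3.
One optimal decomposition is:
Bags: B1 = {1, 3, 4, 5}  B2 = {1, 2, 4, 5}
Tree: B1–B2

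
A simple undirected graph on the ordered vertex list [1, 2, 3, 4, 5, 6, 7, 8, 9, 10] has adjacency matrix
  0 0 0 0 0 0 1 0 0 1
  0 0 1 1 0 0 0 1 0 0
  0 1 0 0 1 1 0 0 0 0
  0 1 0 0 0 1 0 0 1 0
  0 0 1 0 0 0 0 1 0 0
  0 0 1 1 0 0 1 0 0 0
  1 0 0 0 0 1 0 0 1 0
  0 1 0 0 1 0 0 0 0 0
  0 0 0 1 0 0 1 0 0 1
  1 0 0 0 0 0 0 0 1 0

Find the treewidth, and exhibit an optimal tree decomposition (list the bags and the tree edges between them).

The largest bag has 3 vertices, giving width 2; this decomposition certifies tw(G) ≤ 2. For the lower bound, G contains the cycle 5–8–2–3–5, so G is not a forest; only forests have treewidth ≤ 1, hence tw(G) ≥ 2. Hence tw(G) = 2 exactly.

Treewidth 2.
One such decomposition:
Bags: B1 = {3, 5, 8}  B2 = {2, 3, 8}  B3 = {2, 3, 6}  B4 = {2, 4, 6}  B5 = {4, 6, 7}  B6 = {4, 7, 9}  B7 = {1, 7, 9}  B8 = {1, 9, 10}
Tree: B1–B2, B2–B3, B3–B4, B4–B5, B5–B6, B6–B7, B7–B8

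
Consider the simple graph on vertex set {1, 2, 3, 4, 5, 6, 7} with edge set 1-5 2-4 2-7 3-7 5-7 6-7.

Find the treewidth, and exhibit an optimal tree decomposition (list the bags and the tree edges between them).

Each bag holds 2 vertices, so the decomposition has width 1, which upper-bounds the treewidth. Any graph with an edge has treewidth ≥ 1, and G has the edge 7–2. Therefore the treewidth is 1.

Treewidth 1.
One such decomposition:
Bags: B1 = {2, 7}  B2 = {2, 4}  B3 = {5, 7}  B4 = {3, 7}  B5 = {1, 5}  B6 = {6, 7}
Tree: B1–B2, B1–B3, B3–B4, B3–B5, B3–B6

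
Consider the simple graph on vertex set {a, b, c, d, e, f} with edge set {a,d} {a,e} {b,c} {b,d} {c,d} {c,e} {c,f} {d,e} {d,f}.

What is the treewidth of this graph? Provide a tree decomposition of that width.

Treewidth 2.
One optimal decomposition is:
Bags: B1 = {c, d, e}  B2 = {c, d, f}  B3 = {b, c, d}  B4 = {a, d, e}
Tree: B1–B2, B2–B3, B1–B4

Each bag holds 3 vertices, so the decomposition has width 2, which upper-bounds the treewidth. On the other hand G contains the 3-clique {c, d, e}. A clique must lie in a single bag of any decomposition, so no decomposition can have width below 2. Hence tw(G) = 2 exactly.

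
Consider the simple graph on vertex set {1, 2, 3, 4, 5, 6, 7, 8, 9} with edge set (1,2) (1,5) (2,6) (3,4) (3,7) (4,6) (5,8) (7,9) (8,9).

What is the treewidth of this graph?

2

A width-2 tree decomposition is:
Bags: B1 = {3, 4, 6}  B2 = {2, 3, 6}  B3 = {1, 2, 3}  B4 = {1, 3, 5}  B5 = {3, 5, 8}  B6 = {3, 8, 9}  B7 = {3, 7, 9}
Tree: B1–B2, B2–B3, B3–B4, B4–B5, B5–B6, B6–B7
Each bag holds 3 vertices, so the decomposition has width 2, which upper-bounds the treewidth. Since 3–4–6–2–1–5–8–9–7–3 is a cycle in G, G is not acyclic. Forests are exactly the graphs of treewidth ≤ 1, so tw(G) ≥ 2. Therefore the treewidth is 2.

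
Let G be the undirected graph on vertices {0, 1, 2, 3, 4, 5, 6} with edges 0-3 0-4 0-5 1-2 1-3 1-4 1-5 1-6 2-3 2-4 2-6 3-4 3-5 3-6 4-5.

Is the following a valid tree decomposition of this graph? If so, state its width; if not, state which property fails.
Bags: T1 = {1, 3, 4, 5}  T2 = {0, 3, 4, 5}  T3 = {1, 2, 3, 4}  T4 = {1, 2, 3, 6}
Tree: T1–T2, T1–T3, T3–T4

Yes; width 3.

Vertex coverage: the bags together contain {0, 1, 2, 3, 4, 5, 6}, the full vertex set. Edge coverage: each edge of G has both endpoints in at least one bag. Running intersection: for every vertex, the bags containing it form a connected subtree. All three properties hold, so this is a valid tree decomposition of width max|bag| − 1 = 3, and hence tw(G) ≤ 3.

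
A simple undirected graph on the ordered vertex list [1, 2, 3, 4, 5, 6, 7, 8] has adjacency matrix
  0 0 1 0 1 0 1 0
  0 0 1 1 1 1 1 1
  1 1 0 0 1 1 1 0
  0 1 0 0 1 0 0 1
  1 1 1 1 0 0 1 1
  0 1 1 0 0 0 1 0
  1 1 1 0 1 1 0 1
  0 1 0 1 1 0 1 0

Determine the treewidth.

3

A width-3 tree decomposition is:
Bags: B1 = {2, 3, 5, 7}  B2 = {2, 3, 6, 7}  B3 = {2, 5, 7, 8}  B4 = {1, 3, 5, 7}  B5 = {2, 4, 5, 8}
Tree: B1–B2, B1–B3, B1–B4, B3–B5
The largest bag has 4 vertices, giving width 3; this decomposition certifies tw(G) ≤ 3. On the other hand G contains the 4-clique {1, 3, 5, 7}. A clique must lie in a single bag of any decomposition, so no decomposition can have width below 3. The upper and lower bounds meet at 3, so that is the treewidth.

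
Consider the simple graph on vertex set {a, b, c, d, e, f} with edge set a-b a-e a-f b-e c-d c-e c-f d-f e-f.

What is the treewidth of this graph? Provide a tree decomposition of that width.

The largest bag has 3 vertices, giving width 2; this decomposition certifies tw(G) ≤ 2. Conversely, {c, d, f} is a clique of size 3, and the vertices of any clique must share a bag in every tree decomposition; so some bag has ≥ 3 vertices and tw(G) ≥ 2. Combining the bounds, tw(G) = 2.

Treewidth 2.
One such decomposition:
Bags: B1 = {c, d, f}  B2 = {c, e, f}  B3 = {a, e, f}  B4 = {a, b, e}
Tree: B1–B2, B2–B3, B3–B4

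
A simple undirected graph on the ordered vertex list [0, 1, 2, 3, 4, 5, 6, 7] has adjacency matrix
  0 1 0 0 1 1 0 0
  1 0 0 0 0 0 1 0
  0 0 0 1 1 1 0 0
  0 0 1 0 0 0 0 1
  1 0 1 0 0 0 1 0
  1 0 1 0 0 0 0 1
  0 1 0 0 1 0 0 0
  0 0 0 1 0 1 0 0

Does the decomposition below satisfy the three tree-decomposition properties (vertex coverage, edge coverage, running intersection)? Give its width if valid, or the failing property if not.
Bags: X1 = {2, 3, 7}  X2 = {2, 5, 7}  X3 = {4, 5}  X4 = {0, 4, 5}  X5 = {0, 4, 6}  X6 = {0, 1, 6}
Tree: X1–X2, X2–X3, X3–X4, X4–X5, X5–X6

No — edge (2,4) lies in no bag.

A tree decomposition must satisfy three properties: every vertex lies in some bag; for every edge, both endpoints lie together in some bag; and for every vertex, the bags containing it form a connected subtree. Here edge (2,4) lies in no bag, so the decomposition is invalid.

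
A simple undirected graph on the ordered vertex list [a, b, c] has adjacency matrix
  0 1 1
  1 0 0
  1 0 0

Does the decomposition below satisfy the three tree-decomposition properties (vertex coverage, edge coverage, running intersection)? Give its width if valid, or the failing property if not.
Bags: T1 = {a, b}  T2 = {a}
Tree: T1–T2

No — vertex c appears in no bag.

A tree decomposition must satisfy three properties: every vertex lies in some bag; for every edge, both endpoints lie together in some bag; and for every vertex, the bags containing it form a connected subtree. Here vertex c appears in no bag, so the decomposition is invalid.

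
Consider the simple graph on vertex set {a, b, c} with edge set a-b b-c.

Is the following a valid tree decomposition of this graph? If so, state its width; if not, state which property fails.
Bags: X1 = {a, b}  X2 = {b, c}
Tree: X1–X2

Yes; width 1.

Vertex coverage: the bags together contain {a, b, c}, the full vertex set. Edge coverage: each edge of G has both endpoints in at least one bag. Running intersection: for every vertex, the bags containing it form a connected subtree. All three properties hold, so this is a valid tree decomposition of width max|bag| − 1 = 1, and hence tw(G) ≤ 1.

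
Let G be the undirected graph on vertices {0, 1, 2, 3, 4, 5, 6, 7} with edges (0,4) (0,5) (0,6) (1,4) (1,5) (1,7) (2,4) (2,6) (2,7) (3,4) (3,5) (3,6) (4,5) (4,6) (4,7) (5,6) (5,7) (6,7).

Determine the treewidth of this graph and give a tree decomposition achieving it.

Treewidth 3.
Bags: B1 = {1, 4, 5, 7}  B2 = {4, 5, 6, 7}  B3 = {2, 4, 6, 7}  B4 = {3, 4, 5, 6}  B5 = {0, 4, 5, 6}
Tree: B1–B2, B2–B3, B2–B4, B4–B5

Each bag holds 4 vertices, so the decomposition has width 3, which upper-bounds the treewidth. For the lower bound, the 4 vertices {2, 4, 6, 7} are pairwise adjacent, and any tree decomposition puts a clique entirely inside one bag — forcing width ≥ 3. Hence tw(G) = 3 exactly.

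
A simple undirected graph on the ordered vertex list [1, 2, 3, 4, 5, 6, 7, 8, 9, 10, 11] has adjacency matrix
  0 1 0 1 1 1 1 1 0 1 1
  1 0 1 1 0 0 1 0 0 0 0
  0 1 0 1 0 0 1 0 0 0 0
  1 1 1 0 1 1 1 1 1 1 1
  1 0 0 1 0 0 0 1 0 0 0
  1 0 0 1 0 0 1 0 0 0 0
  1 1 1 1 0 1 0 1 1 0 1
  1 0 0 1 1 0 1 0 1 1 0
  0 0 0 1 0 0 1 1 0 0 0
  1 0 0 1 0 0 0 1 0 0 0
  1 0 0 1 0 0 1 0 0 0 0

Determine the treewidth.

A width-3 tree decomposition is:
Bags: B1 = {4, 7, 8, 9}  B2 = {1, 4, 7, 8}  B3 = {1, 4, 7, 11}  B4 = {1, 2, 4, 7}  B5 = {1, 4, 6, 7}  B6 = {1, 4, 5, 8}  B7 = {2, 3, 4, 7}  B8 = {1, 4, 8, 10}
Tree: B1–B2, B2–B3, B3–B4, B3–B5, B2–B6, B4–B7, B6–B8
Each bag holds 4 vertices, so the decomposition has width 3, which upper-bounds the treewidth. On the other hand G contains the 4-clique {1, 4, 8, 10}. A clique must lie in a single bag of any decomposition, so no decomposition can have width below 3. The upper and lower bounds meet at 3, so that is the treewidth.

3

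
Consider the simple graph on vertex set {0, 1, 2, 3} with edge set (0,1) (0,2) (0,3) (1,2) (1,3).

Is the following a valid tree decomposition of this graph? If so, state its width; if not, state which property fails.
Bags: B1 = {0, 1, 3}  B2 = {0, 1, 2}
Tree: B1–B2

Vertex coverage: the bags together contain {0, 1, 2, 3}, the full vertex set. Edge coverage: each edge of G has both endpoints in at least one bag. Running intersection: for every vertex, the bags containing it form a connected subtree. All three properties hold, so this is a valid tree decomposition of width max|bag| − 1 = 2, and hence tw(G) ≤ 2.

Yes; width 2.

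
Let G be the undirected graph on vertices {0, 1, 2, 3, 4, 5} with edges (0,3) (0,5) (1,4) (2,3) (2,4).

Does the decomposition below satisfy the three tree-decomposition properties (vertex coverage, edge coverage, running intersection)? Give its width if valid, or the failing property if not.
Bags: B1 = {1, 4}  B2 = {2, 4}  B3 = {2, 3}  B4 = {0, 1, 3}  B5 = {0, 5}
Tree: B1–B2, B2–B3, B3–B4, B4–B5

No — bags containing vertex 1 are not connected in the tree.

A tree decomposition must satisfy three properties: every vertex lies in some bag; for every edge, both endpoints lie together in some bag; and for every vertex, the bags containing it form a connected subtree. Here bags containing vertex 1 are not connected in the tree, so the decomposition is invalid.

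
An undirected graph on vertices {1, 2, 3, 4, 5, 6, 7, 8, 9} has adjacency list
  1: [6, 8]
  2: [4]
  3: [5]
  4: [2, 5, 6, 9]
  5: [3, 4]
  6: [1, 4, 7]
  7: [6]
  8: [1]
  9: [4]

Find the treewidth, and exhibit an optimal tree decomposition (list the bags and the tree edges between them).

Every bag has size at most 2, so the width is 2 − 1 = 1 and tw(G) ≤ 1. Any graph with an edge has treewidth ≥ 1, and G has the edge 4–6. Therefore the treewidth is 1.

Treewidth 1.
One such decomposition:
Bags: B1 = {4, 6}  B2 = {4, 5}  B3 = {2, 4}  B4 = {1, 6}  B5 = {4, 9}  B6 = {3, 5}  B7 = {6, 7}  B8 = {1, 8}
Tree: B1–B2, B2–B3, B1–B4, B2–B5, B2–B6, B4–B7, B4–B8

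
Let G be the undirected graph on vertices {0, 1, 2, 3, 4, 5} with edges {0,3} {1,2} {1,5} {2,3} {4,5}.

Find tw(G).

1

A width-1 tree decomposition is:
Bags: B1 = {4, 5}  B2 = {1, 5}  B3 = {1, 2}  B4 = {2, 3}  B5 = {0, 3}
Tree: B1–B2, B2–B3, B3–B4, B4–B5
The largest bag has 2 vertices, giving width 1; this decomposition certifies tw(G) ≤ 1. Any graph with an edge has treewidth ≥ 1, and G has the edge 4–5. Combining the bounds, tw(G) = 1.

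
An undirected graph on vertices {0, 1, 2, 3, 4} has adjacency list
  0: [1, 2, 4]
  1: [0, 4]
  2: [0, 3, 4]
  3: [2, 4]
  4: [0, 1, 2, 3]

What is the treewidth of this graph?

A width-2 tree decomposition is:
Bags: B1 = {2, 3, 4}  B2 = {0, 2, 4}  B3 = {0, 1, 4}
Tree: B1–B2, B2–B3
Every bag has size at most 3, so the width is 3 − 1 = 2 and tw(G) ≤ 2. On the other hand G contains the 3-clique {0, 1, 4}. A clique must lie in a single bag of any decomposition, so no decomposition can have width below 2. Therefore the treewidth is 2.

2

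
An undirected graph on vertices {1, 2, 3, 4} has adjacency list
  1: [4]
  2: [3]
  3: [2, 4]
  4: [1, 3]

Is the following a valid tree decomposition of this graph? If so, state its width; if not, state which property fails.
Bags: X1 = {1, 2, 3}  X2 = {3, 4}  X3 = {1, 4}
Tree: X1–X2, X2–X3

A tree decomposition must satisfy three properties: every vertex lies in some bag; for every edge, both endpoints lie together in some bag; and for every vertex, the bags containing it form a connected subtree. Here bags containing vertex 1 are not connected in the tree, so the decomposition is invalid.

No — bags containing vertex 1 are not connected in the tree.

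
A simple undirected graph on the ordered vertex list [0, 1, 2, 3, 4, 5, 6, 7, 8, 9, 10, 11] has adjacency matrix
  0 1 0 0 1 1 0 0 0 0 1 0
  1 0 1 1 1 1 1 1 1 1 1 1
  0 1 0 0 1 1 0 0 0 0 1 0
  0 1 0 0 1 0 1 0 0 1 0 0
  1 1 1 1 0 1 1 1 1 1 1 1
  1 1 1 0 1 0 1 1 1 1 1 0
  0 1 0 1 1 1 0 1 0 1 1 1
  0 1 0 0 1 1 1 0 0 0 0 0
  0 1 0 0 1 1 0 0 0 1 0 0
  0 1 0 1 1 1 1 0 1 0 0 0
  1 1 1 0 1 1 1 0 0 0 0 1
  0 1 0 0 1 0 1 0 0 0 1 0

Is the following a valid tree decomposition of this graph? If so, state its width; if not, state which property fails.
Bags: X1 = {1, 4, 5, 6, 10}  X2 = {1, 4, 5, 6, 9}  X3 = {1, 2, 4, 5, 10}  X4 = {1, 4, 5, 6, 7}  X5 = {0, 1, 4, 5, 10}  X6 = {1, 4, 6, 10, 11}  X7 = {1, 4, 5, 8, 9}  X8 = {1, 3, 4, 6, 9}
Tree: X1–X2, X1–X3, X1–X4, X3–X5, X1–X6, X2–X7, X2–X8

Every vertex of G appears in some bag (union = {0, 1, 2, 3, 4, 5, 6, 7, 8, 9, 10, 11}); every edge is covered by a bag; and for each vertex v the set of bags containing v is connected in the bag tree. The decomposition is therefore valid. The largest bag has 5 vertices, so the width is 4.

Yes; width 4.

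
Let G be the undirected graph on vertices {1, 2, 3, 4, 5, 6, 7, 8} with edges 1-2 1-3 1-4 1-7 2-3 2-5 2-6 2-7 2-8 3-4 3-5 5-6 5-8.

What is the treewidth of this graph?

A width-2 tree decomposition is:
Bags: B1 = {1, 2, 3}  B2 = {2, 3, 5}  B3 = {1, 3, 4}  B4 = {2, 5, 8}  B5 = {1, 2, 7}  B6 = {2, 5, 6}
Tree: B1–B2, B1–B3, B2–B4, B1–B5, B4–B6
Each bag holds 3 vertices, so the decomposition has width 2, which upper-bounds the treewidth. Conversely, {1, 2, 3} is a clique of size 3, and the vertices of any clique must share a bag in every tree decomposition; so some bag has ≥ 3 vertices and tw(G) ≥ 2. Hence tw(G) = 2 exactly.

2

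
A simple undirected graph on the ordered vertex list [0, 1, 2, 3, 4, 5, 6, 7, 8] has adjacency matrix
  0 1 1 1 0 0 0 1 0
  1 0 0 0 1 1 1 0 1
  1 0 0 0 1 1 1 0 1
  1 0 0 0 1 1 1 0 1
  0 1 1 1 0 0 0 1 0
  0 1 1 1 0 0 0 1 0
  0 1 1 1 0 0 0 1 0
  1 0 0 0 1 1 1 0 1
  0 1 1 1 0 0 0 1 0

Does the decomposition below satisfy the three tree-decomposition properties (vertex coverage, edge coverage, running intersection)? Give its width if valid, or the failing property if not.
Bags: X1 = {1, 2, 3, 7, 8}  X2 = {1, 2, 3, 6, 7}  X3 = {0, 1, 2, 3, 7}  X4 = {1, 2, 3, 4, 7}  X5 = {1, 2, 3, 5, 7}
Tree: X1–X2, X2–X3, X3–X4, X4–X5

Every vertex of G appears in some bag (union = {0, 1, 2, 3, 4, 5, 6, 7, 8}); every edge is covered by a bag; and for each vertex v the set of bags containing v is connected in the bag tree. The decomposition is therefore valid. The largest bag has 5 vertices, so the width is 4.

Yes; width 4.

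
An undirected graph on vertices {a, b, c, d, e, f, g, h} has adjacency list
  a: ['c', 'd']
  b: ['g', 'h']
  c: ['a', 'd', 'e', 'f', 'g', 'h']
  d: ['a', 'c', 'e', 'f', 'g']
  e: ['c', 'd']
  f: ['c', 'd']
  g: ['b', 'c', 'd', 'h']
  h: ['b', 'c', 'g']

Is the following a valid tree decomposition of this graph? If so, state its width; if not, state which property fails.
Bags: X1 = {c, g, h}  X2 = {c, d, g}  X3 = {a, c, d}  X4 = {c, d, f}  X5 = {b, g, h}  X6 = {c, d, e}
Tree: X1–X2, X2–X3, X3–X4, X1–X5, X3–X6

Yes; width 2.

Vertex coverage: the bags together contain {a, b, c, d, e, f, g, h}, the full vertex set. Edge coverage: each edge of G has both endpoints in at least one bag. Running intersection: for every vertex, the bags containing it form a connected subtree. All three properties hold, so this is a valid tree decomposition of width max|bag| − 1 = 2, and hence tw(G) ≤ 2.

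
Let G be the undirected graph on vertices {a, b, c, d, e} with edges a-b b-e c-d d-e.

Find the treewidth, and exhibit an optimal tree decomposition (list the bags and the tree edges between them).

The largest bag has 2 vertices, giving width 1; this decomposition certifies tw(G) ≤ 1. G has an edge, so its treewidth is at least 1. The upper and lower bounds meet at 1, so that is the treewidth.

Treewidth 1.
One such decomposition:
Bags: B1 = {c, d}  B2 = {d, e}  B3 = {b, e}  B4 = {a, b}
Tree: B1–B2, B2–B3, B3–B4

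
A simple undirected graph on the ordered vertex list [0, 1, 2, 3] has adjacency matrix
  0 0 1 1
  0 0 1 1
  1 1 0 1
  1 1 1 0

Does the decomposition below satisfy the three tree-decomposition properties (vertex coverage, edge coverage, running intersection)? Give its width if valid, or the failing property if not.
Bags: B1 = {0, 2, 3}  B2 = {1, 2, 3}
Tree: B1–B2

Every vertex of G appears in some bag (union = {0, 1, 2, 3}); every edge is covered by a bag; and for each vertex v the set of bags containing v is connected in the bag tree. The decomposition is therefore valid. The largest bag has 3 vertices, so the width is 2.

Yes; width 2.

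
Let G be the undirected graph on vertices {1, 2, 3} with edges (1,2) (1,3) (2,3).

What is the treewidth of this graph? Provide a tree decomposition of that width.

A single bag containing all 3 vertices is trivially a valid decomposition of width 2. On the other hand G contains the 3-clique {1, 2, 3}. A clique must lie in a single bag of any decomposition, so no decomposition can have width below 2. Combining the bounds, tw(G) = 2.

Treewidth 2.
One such decomposition:
Bags: B1 = {1, 2, 3}
Tree: (single bag)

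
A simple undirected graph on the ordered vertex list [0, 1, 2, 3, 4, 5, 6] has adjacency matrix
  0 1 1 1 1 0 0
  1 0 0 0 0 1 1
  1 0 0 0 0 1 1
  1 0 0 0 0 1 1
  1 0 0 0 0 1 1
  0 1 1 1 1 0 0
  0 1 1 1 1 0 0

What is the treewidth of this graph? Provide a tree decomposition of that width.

Treewidth 3.
Bags: B1 = {0, 3, 5, 6}  B2 = {0, 1, 5, 6}  B3 = {0, 2, 5, 6}  B4 = {0, 4, 5, 6}
Tree: B1–B2, B2–B3, B3–B4

The largest bag has 4 vertices, giving width 3; this decomposition certifies tw(G) ≤ 3. For the lower bound: the 4 vertex sets {3,6}, {0,1}, {5}, {2} are disjoint, each induces a connected subgraph, and every pair is joined by at least one edge of G. Contracting each set to a single vertex therefore yields K_{4} as a minor, and since treewidth is minor-monotone, tw(G) ≥ tw(K_{4}) = 3. Therefore the treewidth is 3.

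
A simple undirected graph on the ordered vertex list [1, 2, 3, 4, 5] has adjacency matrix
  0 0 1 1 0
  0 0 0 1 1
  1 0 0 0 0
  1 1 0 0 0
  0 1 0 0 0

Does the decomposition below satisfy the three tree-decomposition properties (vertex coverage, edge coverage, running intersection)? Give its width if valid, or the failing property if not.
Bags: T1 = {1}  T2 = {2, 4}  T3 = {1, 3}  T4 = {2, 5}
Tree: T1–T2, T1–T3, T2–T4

No — edge (4,1) lies in no bag.

A tree decomposition must satisfy three properties: every vertex lies in some bag; for every edge, both endpoints lie together in some bag; and for every vertex, the bags containing it form a connected subtree. Here edge (4,1) lies in no bag, so the decomposition is invalid.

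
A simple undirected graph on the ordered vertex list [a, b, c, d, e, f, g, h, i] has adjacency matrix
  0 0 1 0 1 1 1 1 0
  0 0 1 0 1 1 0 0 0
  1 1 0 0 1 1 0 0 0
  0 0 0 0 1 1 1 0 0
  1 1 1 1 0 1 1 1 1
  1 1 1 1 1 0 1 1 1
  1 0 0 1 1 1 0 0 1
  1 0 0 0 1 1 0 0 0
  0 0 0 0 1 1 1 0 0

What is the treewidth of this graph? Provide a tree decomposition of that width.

Every bag has size at most 4, so the width is 4 − 1 = 3 and tw(G) ≤ 3. On the other hand G contains the 4-clique {d, e, f, g}. A clique must lie in a single bag of any decomposition, so no decomposition can have width below 3. The upper and lower bounds meet at 3, so that is the treewidth.

Treewidth 3.
One optimal decomposition is:
Bags: B1 = {a, c, e, f}  B2 = {b, c, e, f}  B3 = {a, e, f, h}  B4 = {a, e, f, g}  B5 = {e, f, g, i}  B6 = {d, e, f, g}
Tree: B1–B2, B1–B3, B3–B4, B4–B5, B4–B6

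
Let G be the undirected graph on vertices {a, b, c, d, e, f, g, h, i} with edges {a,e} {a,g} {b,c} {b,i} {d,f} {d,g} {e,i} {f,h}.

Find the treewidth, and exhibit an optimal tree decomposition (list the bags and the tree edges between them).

Treewidth 1.
Bags: B1 = {f, h}  B2 = {d, f}  B3 = {d, g}  B4 = {a, g}  B5 = {a, e}  B6 = {e, i}  B7 = {b, i}  B8 = {b, c}
Tree: B1–B2, B2–B3, B3–B4, B4–B5, B5–B6, B6–B7, B7–B8

Each bag holds 2 vertices, so the decomposition has width 1, which upper-bounds the treewidth. Any graph with an edge has treewidth ≥ 1, and G has the edge h–f. Combining the bounds, tw(G) = 1.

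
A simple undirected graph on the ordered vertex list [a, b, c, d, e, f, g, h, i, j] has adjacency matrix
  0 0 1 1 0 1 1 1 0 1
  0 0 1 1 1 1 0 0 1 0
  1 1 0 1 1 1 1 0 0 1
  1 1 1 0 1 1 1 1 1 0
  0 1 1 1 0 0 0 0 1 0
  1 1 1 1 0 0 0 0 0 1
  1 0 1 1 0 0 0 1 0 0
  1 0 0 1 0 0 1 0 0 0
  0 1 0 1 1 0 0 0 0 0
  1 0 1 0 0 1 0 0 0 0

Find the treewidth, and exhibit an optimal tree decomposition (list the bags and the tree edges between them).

Treewidth 3.
One optimal decomposition is:
Bags: B1 = {a, c, d, f}  B2 = {b, c, d, f}  B3 = {b, c, d, e}  B4 = {b, d, e, i}  B5 = {a, c, d, g}  B6 = {a, c, f, j}  B7 = {a, d, g, h}
Tree: B1–B2, B2–B3, B3–B4, B1–B5, B1–B6, B5–B7

Every bag has size at most 4, so the width is 4 − 1 = 3 and tw(G) ≤ 3. Conversely, {a, d, g, h} is a clique of size 4, and the vertices of any clique must share a bag in every tree decomposition; so some bag has ≥ 4 vertices and tw(G) ≥ 3. Hence tw(G) = 3 exactly.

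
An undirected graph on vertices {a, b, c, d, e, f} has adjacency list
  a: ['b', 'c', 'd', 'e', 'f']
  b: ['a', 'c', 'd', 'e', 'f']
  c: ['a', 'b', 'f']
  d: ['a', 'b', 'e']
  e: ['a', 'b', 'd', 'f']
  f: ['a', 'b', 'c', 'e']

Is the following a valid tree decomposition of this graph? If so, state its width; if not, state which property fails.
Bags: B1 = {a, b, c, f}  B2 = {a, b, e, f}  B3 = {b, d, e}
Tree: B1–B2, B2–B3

No — edge (a,d) lies in no bag.

A tree decomposition must satisfy three properties: every vertex lies in some bag; for every edge, both endpoints lie together in some bag; and for every vertex, the bags containing it form a connected subtree. Here edge (a,d) lies in no bag, so the decomposition is invalid.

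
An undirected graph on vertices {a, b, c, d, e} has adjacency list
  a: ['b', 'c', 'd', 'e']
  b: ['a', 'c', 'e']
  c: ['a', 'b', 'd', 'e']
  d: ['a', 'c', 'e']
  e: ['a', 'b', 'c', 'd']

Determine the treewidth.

3

A width-3 tree decomposition is:
Bags: B1 = {a, b, c, e}  B2 = {a, c, d, e}
Tree: B1–B2
Each bag holds 4 vertices, so the decomposition has width 3, which upper-bounds the treewidth. On the other hand G contains the 4-clique {a, c, d, e}. A clique must lie in a single bag of any decomposition, so no decomposition can have width below 3. The upper and lower bounds meet at 3, so that is the treewidth.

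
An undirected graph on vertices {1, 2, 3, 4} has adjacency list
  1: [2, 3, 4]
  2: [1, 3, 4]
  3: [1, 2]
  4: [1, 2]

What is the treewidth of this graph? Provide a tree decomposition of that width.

Every bag has size at most 3, so the width is 3 − 1 = 2 and tw(G) ≤ 2. For the lower bound, the 3 vertices {1, 2, 3} are pairwise adjacent, and any tree decomposition puts a clique entirely inside one bag — forcing width ≥ 2. Hence tw(G) = 2 exactly.

Treewidth 2.
Bags: B1 = {1, 2, 4}  B2 = {1, 2, 3}
Tree: B1–B2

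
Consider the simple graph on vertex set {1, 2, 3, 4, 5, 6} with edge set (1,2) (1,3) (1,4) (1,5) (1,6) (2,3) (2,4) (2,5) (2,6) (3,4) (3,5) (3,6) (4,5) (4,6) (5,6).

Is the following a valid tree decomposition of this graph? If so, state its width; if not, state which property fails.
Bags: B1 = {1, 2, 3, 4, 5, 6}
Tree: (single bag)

Every vertex of G appears in some bag (union = {1, 2, 3, 4, 5, 6}); every edge is covered by a bag; and for each vertex v the set of bags containing v is connected in the bag tree. The decomposition is therefore valid. The largest bag has 6 vertices, so the width is 5.

Yes; width 5.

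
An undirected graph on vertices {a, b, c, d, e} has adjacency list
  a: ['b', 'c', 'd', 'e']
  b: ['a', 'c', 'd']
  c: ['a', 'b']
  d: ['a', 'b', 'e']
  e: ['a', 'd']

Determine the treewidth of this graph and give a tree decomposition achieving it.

Treewidth 2.
One such decomposition:
Bags: B1 = {a, b, d}  B2 = {a, b, c}  B3 = {a, d, e}
Tree: B1–B2, B1–B3

Every bag has size at most 3, so the width is 3 − 1 = 2 and tw(G) ≤ 2. On the other hand G contains the 3-clique {a, d, e}. A clique must lie in a single bag of any decomposition, so no decomposition can have width below 2. Combining the bounds, tw(G) = 2.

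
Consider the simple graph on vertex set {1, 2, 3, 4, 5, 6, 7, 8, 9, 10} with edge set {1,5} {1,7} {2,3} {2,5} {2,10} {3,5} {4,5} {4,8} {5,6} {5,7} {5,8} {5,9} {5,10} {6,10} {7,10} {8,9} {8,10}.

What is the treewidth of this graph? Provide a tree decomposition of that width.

Treewidth 2.
One optimal decomposition is:
Bags: B1 = {5, 8, 10}  B2 = {5, 8, 9}  B3 = {5, 7, 10}  B4 = {4, 5, 8}  B5 = {5, 6, 10}  B6 = {2, 5, 10}  B7 = {1, 5, 7}  B8 = {2, 3, 5}
Tree: B1–B2, B1–B3, B2–B4, B3–B5, B1–B6, B3–B7, B6–B8

Each bag holds 3 vertices, so the decomposition has width 2, which upper-bounds the treewidth. Conversely, {1, 5, 7} is a clique of size 3, and the vertices of any clique must share a bag in every tree decomposition; so some bag has ≥ 3 vertices and tw(G) ≥ 2. The upper and lower bounds meet at 2, so that is the treewidth.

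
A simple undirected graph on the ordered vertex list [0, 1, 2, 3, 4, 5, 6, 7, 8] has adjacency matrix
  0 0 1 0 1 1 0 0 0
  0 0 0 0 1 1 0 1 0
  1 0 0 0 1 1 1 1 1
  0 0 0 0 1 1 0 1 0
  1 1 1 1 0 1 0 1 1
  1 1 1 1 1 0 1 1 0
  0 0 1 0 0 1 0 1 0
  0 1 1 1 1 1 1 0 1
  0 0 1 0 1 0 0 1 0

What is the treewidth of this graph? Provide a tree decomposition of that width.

Every bag has size at most 4, so the width is 4 − 1 = 3 and tw(G) ≤ 3. Conversely, {2, 4, 7, 8} is a clique of size 4, and the vertices of any clique must share a bag in every tree decomposition; so some bag has ≥ 4 vertices and tw(G) ≥ 3. The upper and lower bounds meet at 3, so that is the treewidth.

Treewidth 3.
One optimal decomposition is:
Bags: B1 = {2, 4, 5, 7}  B2 = {3, 4, 5, 7}  B3 = {2, 4, 7, 8}  B4 = {0, 2, 4, 5}  B5 = {1, 4, 5, 7}  B6 = {2, 5, 6, 7}
Tree: B1–B2, B1–B3, B1–B4, B1–B5, B1–B6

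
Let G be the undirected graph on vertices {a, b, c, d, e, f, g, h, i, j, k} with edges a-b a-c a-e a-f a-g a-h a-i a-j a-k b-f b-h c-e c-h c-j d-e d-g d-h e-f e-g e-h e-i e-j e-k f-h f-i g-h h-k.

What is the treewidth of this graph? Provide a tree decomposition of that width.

Treewidth 3.
One optimal decomposition is:
Bags: B1 = {a, c, e, h}  B2 = {a, c, e, j}  B3 = {a, e, h, k}  B4 = {a, e, f, h}  B5 = {a, e, f, i}  B6 = {a, e, g, h}  B7 = {a, b, f, h}  B8 = {d, e, g, h}
Tree: B1–B2, B1–B3, B3–B4, B4–B5, B3–B6, B4–B7, B6–B8

The largest bag has 4 vertices, giving width 3; this decomposition certifies tw(G) ≤ 3. For the lower bound, the 4 vertices {d, e, g, h} are pairwise adjacent, and any tree decomposition puts a clique entirely inside one bag — forcing width ≥ 3. The upper and lower bounds meet at 3, so that is the treewidth.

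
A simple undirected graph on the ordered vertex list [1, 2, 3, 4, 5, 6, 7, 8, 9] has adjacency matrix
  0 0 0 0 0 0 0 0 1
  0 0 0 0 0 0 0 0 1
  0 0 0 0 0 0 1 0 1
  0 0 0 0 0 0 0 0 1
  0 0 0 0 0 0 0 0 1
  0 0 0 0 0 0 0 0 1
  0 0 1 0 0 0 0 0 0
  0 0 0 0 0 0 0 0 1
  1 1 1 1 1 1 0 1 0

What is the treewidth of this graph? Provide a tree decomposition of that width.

The largest bag has 2 vertices, giving width 1; this decomposition certifies tw(G) ≤ 1. G has an edge, so its treewidth is at least 1. Hence tw(G) = 1 exactly.

Treewidth 1.
One such decomposition:
Bags: B1 = {8, 9}  B2 = {2, 9}  B3 = {1, 9}  B4 = {6, 9}  B5 = {3, 9}  B6 = {3, 7}  B7 = {4, 9}  B8 = {5, 9}
Tree: B1–B2, B2–B3, B3–B4, B4–B5, B5–B6, B1–B7, B1–B8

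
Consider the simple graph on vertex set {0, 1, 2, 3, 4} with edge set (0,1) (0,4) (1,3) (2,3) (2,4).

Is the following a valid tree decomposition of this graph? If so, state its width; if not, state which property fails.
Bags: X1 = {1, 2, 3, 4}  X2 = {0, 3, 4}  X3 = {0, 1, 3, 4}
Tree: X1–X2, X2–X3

No — bags containing vertex 1 are not connected in the tree.

A tree decomposition must satisfy three properties: every vertex lies in some bag; for every edge, both endpoints lie together in some bag; and for every vertex, the bags containing it form a connected subtree. Here bags containing vertex 1 are not connected in the tree, so the decomposition is invalid.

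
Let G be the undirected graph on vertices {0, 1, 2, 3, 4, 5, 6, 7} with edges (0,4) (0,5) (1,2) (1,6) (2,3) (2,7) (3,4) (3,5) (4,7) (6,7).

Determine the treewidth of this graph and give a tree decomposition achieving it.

Treewidth 2.
One optimal decomposition is:
Bags: B1 = {1, 6, 7}  B2 = {1, 2, 7}  B3 = {2, 4, 7}  B4 = {2, 3, 4}  B5 = {0, 3, 4}  B6 = {0, 3, 5}
Tree: B1–B2, B2–B3, B3–B4, B4–B5, B5–B6

The largest bag has 3 vertices, giving width 2; this decomposition certifies tw(G) ≤ 2. The edges 6–1–2–7–6 form a cycle, so G is not a tree and its treewidth is at least 2. Hence tw(G) = 2 exactly.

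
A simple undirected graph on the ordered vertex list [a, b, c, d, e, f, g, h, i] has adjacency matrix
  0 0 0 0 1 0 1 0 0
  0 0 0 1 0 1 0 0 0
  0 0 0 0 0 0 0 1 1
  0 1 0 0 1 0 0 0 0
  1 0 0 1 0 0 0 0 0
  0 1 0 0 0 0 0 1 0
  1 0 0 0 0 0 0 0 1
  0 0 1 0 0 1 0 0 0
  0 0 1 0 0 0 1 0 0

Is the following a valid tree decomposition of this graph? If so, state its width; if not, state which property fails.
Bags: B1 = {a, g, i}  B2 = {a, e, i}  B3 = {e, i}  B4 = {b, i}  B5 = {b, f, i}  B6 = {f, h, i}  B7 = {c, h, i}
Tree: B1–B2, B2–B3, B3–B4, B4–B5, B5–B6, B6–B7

A tree decomposition must satisfy three properties: every vertex lies in some bag; for every edge, both endpoints lie together in some bag; and for every vertex, the bags containing it form a connected subtree. Here vertex d appears in no bag, so the decomposition is invalid.

No — vertex d appears in no bag.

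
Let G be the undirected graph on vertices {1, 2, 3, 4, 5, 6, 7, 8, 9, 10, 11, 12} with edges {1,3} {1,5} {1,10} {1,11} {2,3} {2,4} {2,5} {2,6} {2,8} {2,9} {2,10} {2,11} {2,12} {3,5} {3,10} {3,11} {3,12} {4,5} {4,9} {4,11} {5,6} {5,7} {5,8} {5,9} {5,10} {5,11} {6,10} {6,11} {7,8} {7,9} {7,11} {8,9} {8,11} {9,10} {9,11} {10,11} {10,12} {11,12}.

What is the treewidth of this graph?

4

A width-4 tree decomposition is:
Bags: B1 = {2, 3, 5, 10, 11}  B2 = {2, 5, 9, 10, 11}  B3 = {2, 3, 10, 11, 12}  B4 = {2, 4, 5, 9, 11}  B5 = {2, 5, 8, 9, 11}  B6 = {5, 7, 8, 9, 11}  B7 = {1, 3, 5, 10, 11}  B8 = {2, 5, 6, 10, 11}
Tree: B1–B2, B1–B3, B2–B4, B2–B5, B5–B6, B1–B7, B2–B8
Every bag has size at most 5, so the width is 5 − 1 = 4 and tw(G) ≤ 4. For the lower bound, the 5 vertices {2, 3, 10, 11, 12} are pairwise adjacent, and any tree decomposition puts a clique entirely inside one bag — forcing width ≥ 4. Hence tw(G) = 4 exactly.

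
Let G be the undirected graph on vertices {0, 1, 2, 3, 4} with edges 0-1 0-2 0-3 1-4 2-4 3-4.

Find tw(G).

A width-2 tree decomposition is:
Bags: B1 = {0, 3, 4}  B2 = {0, 2, 4}  B3 = {0, 1, 4}
Tree: B1–B2, B2–B3
The largest bag has 3 vertices, giving width 2; this decomposition certifies tw(G) ≤ 2. For the lower bound, G contains the cycle 4–3–0–2–4, so G is not a forest; only forests have treewidth ≤ 1, hence tw(G) ≥ 2. Combining the bounds, tw(G) = 2.

2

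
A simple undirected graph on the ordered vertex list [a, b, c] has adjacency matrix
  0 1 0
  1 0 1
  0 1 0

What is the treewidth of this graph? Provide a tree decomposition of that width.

Treewidth 1.
One such decomposition:
Bags: B1 = {b, c}  B2 = {a, b}
Tree: B1–B2

The largest bag has 2 vertices, giving width 1; this decomposition certifies tw(G) ≤ 1. Since G has at least one edge (e.g. c–b), it is not an edgeless graph, so tw(G) ≥ 1. Combining the bounds, tw(G) = 1.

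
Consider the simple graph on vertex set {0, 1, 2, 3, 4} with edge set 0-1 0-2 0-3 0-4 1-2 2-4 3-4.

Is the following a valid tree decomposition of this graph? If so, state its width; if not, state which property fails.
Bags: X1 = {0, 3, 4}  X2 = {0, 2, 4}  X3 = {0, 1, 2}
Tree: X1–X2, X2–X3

Vertex coverage: the bags together contain {0, 1, 2, 3, 4}, the full vertex set. Edge coverage: each edge of G has both endpoints in at least one bag. Running intersection: for every vertex, the bags containing it form a connected subtree. All three properties hold, so this is a valid tree decomposition of width max|bag| − 1 = 2, and hence tw(G) ≤ 2.

Yes; width 2.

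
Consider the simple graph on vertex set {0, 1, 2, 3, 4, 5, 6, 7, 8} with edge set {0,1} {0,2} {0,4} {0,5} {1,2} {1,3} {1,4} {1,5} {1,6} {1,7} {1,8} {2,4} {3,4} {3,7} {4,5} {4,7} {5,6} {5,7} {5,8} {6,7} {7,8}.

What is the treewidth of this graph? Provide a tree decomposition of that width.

Every bag has size at most 4, so the width is 4 − 1 = 3 and tw(G) ≤ 3. On the other hand G contains the 4-clique {1, 5, 7, 8}. A clique must lie in a single bag of any decomposition, so no decomposition can have width below 3. Combining the bounds, tw(G) = 3.

Treewidth 3.
Bags: B1 = {1, 5, 6, 7}  B2 = {1, 4, 5, 7}  B3 = {1, 5, 7, 8}  B4 = {0, 1, 4, 5}  B5 = {0, 1, 2, 4}  B6 = {1, 3, 4, 7}
Tree: B1–B2, B2–B3, B2–B4, B4–B5, B2–B6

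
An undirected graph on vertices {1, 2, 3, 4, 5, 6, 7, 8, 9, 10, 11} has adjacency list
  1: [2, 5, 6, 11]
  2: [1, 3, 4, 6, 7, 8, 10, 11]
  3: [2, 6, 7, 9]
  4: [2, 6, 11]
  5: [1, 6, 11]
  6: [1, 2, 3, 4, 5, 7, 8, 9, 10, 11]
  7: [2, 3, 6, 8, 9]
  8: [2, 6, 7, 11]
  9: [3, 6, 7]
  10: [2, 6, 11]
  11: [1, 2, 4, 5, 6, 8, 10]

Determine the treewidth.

A width-3 tree decomposition is:
Bags: B1 = {1, 2, 6, 11}  B2 = {2, 6, 10, 11}  B3 = {2, 6, 8, 11}  B4 = {2, 4, 6, 11}  B5 = {2, 6, 7, 8}  B6 = {1, 5, 6, 11}  B7 = {2, 3, 6, 7}  B8 = {3, 6, 7, 9}
Tree: B1–B2, B2–B3, B3–B4, B3–B5, B1–B6, B5–B7, B7–B8
Every bag has size at most 4, so the width is 4 − 1 = 3 and tw(G) ≤ 3. Conversely, {3, 6, 7, 9} is a clique of size 4, and the vertices of any clique must share a bag in every tree decomposition; so some bag has ≥ 4 vertices and tw(G) ≥ 3. Hence tw(G) = 3 exactly.

3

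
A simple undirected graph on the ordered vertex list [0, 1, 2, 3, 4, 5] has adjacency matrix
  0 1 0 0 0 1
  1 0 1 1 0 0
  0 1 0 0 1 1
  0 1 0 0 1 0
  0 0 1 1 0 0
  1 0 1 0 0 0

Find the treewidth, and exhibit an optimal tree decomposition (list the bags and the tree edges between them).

Treewidth 2.
One optimal decomposition is:
Bags: B1 = {0, 1, 5}  B2 = {1, 2, 5}  B3 = {1, 2, 3}  B4 = {2, 3, 4}
Tree: B1–B2, B2–B3, B3–B4

The largest bag has 3 vertices, giving width 2; this decomposition certifies tw(G) ≤ 2. Since 0–5–2–1–0 is a cycle in G, G is not acyclic. Forests are exactly the graphs of treewidth ≤ 1, so tw(G) ≥ 2. Therefore the treewidth is 2.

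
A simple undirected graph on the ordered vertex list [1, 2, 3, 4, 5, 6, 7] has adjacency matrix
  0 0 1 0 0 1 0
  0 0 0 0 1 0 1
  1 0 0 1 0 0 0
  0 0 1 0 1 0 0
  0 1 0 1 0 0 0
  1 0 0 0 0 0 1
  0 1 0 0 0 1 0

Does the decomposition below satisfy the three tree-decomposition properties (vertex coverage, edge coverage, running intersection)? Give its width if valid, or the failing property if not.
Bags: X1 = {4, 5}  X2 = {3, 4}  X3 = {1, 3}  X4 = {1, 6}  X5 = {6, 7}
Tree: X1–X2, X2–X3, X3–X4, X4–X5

A tree decomposition must satisfy three properties: every vertex lies in some bag; for every edge, both endpoints lie together in some bag; and for every vertex, the bags containing it form a connected subtree. Here vertex 2 appears in no bag, so the decomposition is invalid.

No — vertex 2 appears in no bag.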